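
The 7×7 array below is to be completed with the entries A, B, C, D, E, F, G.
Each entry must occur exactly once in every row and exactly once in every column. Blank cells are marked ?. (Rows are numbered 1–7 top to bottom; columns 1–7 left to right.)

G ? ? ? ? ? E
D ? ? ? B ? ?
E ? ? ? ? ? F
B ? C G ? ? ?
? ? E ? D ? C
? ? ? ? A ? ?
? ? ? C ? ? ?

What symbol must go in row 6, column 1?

C

Row 6, column 1 is narrowed to {C, F}.
If it were F, then row 7, column 1 would be left with no valid symbol.
So row 6, column 1 must be C.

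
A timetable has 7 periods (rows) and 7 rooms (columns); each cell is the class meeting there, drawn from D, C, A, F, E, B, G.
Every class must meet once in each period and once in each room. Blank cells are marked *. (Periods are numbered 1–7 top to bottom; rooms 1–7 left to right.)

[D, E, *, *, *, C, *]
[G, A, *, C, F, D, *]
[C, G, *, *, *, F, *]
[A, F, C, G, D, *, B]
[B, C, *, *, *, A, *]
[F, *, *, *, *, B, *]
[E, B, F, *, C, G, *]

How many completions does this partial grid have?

8

Period 1, room 3: eliminating its period and room leaves {A, B, G}.
Period 1, room 4: eliminating its period and room leaves {A, F, B}.
Period 1, room 5: eliminating its period and room leaves {A, B, G}.
Period 1, room 7: eliminating its period and room leaves {A, F, G}.
Period 2, room 3: eliminating its period and room leaves {E, B}.
Period 2, room 7: eliminating its period and room leaves {E}.
Period 3, room 3: eliminating its period and room leaves {D, A, E, B}.
Period 3, room 4: eliminating its period and room leaves {D, A, E, B}.
Period 3, room 5: eliminating its period and room leaves {A, E, B}.
Period 3, room 7: eliminating its period and room leaves {D, A, E}.
Period 4, room 6: eliminating its period and room leaves {E}.
Period 5, room 3: eliminating its period and room leaves {D, E, G}.
Period 5, room 4: eliminating its period and room leaves {D, F, E}.
Period 5, room 5: eliminating its period and room leaves {E, G}.
Period 5, room 7: eliminating its period and room leaves {D, F, E, G}.
Period 6, room 2: eliminating its period and room leaves {D}.
Period 6, room 3: eliminating its period and room leaves {D, A, E, G}.
Period 6, room 4: eliminating its period and room leaves {D, A, E}.
Period 6, room 5: eliminating its period and room leaves {A, E, G}.
Period 6, room 7: eliminating its period and room leaves {D, C, A, E, G}.
Period 7, room 4: eliminating its period and room leaves {D, A}.
Period 7, room 7: eliminating its period and room leaves {D, A}.
Enumerating the assignments across these blanks that avoid any period or room repeat gives 8 completions.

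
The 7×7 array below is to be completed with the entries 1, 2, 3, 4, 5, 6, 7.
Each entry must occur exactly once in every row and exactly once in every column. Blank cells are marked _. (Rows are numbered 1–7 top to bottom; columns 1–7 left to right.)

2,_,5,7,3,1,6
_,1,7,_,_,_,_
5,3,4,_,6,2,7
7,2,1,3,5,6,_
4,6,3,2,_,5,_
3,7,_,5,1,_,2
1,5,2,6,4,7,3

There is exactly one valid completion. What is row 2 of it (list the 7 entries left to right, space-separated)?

6 1 7 4 2 3 5

Row 2, column 1: row 2 has {1, 7} and column 1 has {1, 2, 3, 4, 5, 7}, leaving only 6.
Row 2, column 4: row 2 has {1, 6, 7} and column 4 has {2, 3, 5, 6, 7}, leaving only 4.
Row 2, column 5: row 2 has {1, 4, 6, 7} and column 5 has {1, 3, 4, 5, 6}, leaving only 2.
Row 2, column 6: row 2 has {1, 2, 4, 6, 7} and column 6 has {1, 2, 5, 6, 7}, leaving only 3.
Row 2, column 7: row 2 has {1, 2, 3, 4, 6, 7} and column 7 has {2, 3, 6, 7}, leaving only 5.
So row 2 reads: 6 1 7 4 2 3 5.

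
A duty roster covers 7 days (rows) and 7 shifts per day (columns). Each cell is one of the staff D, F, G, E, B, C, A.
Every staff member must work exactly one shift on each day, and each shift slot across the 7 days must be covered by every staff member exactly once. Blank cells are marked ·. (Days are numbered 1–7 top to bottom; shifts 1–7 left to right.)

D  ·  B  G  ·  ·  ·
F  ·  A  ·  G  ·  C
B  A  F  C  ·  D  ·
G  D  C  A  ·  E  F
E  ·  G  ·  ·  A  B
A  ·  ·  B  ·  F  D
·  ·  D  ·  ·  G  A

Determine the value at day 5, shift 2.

C

Day 1, shift 6: day 1 has {D, G, B} and shift 6 has {D, F, G, E, A}, leaving only C.
Day 1, shift 7: day 1 has {D, G, B, C} and shift 7 has {D, F, B, C, A}, leaving only E.
Day 1, shift 2: day 1 has {D, G, E, B, C} and shift 2 has {D, A}, leaving only F.
Day 5 already has {G, E, B, A} and shift 2 already has {D, F, A}, so day 5, shift 2 must be C.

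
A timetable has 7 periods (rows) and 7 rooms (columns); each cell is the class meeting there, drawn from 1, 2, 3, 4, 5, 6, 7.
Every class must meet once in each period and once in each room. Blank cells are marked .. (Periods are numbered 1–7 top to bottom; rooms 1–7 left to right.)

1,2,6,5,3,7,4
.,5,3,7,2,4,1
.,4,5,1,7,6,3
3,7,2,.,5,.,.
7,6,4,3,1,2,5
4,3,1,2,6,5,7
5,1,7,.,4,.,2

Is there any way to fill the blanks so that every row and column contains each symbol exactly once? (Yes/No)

Yes

No period or room among the givens repeats a symbol, and propagating forced cells runs into no contradiction.
One valid completion exists (for instance, 1 2 6 5 3 7 4 / 6 5 3 7 2 4 1 / 2 4 5 1 7 6 3 / 3 7 2 4 5 1 6 / 7 6 4 3 1 2 5 / 4 3 1 2 6 5 7 / 5 1 7 6 4 3 2).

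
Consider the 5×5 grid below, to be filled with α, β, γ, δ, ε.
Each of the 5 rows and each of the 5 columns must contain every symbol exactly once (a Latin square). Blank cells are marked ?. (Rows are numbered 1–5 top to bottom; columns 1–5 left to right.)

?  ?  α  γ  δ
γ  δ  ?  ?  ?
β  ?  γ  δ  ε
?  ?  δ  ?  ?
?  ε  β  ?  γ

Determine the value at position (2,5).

Row 1, column 1: row 1 has {α, γ, δ} and column 1 has {β, γ}, leaving only ε.
Row 1, column 2: row 1 has {α, γ, δ, ε} and column 2 has {δ, ε}, leaving only β.
Row 2, column 3: row 2 has {γ, δ} and column 3 has {α, β, γ, δ}, leaving only ε.
Row 3, column 2: row 3 has {β, γ, δ, ε} and column 2 has {β, δ, ε}, leaving only α.
Row 4, column 1: row 4 has {δ} and column 1 has {β, γ, ε}, leaving only α.
Row 4, column 2: row 4 has {α, δ} and column 2 has {α, β, δ, ε}, leaving only γ.
Row 4, column 5: row 4 has {α, γ, δ} and column 5 has {γ, δ, ε}, leaving only β.
Row 2 already has {γ, δ, ε} and column 5 already has {β, γ, δ, ε}, so row 2, column 5 must be α.

α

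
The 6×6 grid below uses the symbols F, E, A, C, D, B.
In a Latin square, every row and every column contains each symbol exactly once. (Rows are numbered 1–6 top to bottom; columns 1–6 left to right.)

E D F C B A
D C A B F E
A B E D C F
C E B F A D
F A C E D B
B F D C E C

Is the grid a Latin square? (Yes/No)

Row 6 contains C twice (at columns 4 and 6), so it is not a permutation.

No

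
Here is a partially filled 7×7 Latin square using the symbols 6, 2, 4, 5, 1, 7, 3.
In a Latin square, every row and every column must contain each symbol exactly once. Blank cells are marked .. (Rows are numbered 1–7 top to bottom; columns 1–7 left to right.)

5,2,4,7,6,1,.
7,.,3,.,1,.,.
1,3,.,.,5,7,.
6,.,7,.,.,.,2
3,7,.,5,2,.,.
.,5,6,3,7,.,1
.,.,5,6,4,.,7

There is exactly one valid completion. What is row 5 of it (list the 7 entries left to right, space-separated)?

3 7 1 5 2 6 4

Row 5, column 3: row 5 has {2, 5, 7, 3} and column 3 has {6, 4, 5, 7, 3}, leaving only 1.
Row 1, column 7: row 1 has {6, 2, 4, 5, 1, 7} and column 7 has {2, 1, 7}, leaving only 3.
Row 3, column 3: row 3 has {5, 1, 7, 3} and column 3 has {6, 4, 5, 1, 7, 3}, leaving only 2.
Row 3, column 4: row 3 has {2, 5, 1, 7, 3} and column 4 has {6, 5, 7, 3}, leaving only 4.
Row 2, column 4: row 2 has {1, 7, 3} and column 4 has {6, 4, 5, 7, 3}, leaving only 2.
Row 3, column 7: row 3 has {2, 4, 5, 1, 7, 3} and column 7 has {2, 1, 7, 3}, leaving only 6.
Row 5, column 7: row 5 has {2, 5, 1, 7, 3} and column 7 has {6, 2, 1, 7, 3}, leaving only 4.
Row 5, column 6: row 5 has {2, 4, 5, 1, 7, 3} and column 6 has {1, 7}, leaving only 6.
So row 5 reads: 3 7 1 5 2 6 4.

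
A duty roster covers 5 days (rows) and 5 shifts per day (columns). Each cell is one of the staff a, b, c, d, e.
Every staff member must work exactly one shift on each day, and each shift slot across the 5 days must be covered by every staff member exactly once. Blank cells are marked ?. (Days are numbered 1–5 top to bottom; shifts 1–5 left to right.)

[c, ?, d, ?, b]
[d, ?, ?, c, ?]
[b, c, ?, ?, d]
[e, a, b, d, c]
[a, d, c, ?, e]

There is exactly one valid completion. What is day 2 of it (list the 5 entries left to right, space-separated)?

Day 2, shift 5: day 2 has {c, d} and shift 5 has {b, c, d, e}, leaving only a.
Day 2, shift 3: day 2 has {a, c, d} and shift 3 has {b, c, d}, leaving only e.
Day 2, shift 2: day 2 has {a, c, d, e} and shift 2 has {a, c, d}, leaving only b.
So day 2 reads: d b e c a.

d b e c a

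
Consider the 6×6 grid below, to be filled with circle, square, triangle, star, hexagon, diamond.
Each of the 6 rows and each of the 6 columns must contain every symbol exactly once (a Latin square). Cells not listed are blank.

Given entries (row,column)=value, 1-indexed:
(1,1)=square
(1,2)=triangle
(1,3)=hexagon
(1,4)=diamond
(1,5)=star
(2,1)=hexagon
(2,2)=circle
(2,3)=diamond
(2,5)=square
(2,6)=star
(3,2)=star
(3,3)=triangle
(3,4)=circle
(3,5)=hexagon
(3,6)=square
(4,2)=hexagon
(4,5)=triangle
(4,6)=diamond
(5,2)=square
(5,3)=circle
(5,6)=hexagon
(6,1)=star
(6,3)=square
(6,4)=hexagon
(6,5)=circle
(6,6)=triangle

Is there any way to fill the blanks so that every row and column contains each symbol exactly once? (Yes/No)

No row or column among the givens repeats a symbol, and propagating forced cells runs into no contradiction.
One valid completion exists (for instance, square triangle hexagon diamond star circle / hexagon circle diamond triangle square star / diamond star triangle circle hexagon square / circle hexagon star square triangle diamond / triangle square circle star diamond hexagon / star diamond square hexagon circle triangle).

Yes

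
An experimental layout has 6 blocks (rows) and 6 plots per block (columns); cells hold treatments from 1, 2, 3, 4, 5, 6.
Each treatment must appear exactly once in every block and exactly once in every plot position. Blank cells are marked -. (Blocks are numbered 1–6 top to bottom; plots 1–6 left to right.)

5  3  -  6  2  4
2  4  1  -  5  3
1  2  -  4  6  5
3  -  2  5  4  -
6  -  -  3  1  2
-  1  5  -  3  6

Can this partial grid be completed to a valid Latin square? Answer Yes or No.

No

Block 1, plot 3: block 1 together with plot 3 already contain {1, 2, 3, 4, 5, 6} — every symbol — so nothing can go there. The grid has no valid completion.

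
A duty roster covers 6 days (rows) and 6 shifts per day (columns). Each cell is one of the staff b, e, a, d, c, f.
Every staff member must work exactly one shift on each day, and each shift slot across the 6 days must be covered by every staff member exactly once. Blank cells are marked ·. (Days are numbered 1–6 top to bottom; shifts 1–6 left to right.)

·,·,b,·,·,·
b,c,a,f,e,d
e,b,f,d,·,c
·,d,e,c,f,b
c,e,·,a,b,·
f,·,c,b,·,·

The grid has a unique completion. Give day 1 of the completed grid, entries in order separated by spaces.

d f b e c a

Day 1, shift 4: day 1 has {b} and shift 4 has {b, a, d, c, f}, leaving only e.
Day 3, shift 5: day 3 has {b, e, d, c, f} and shift 5 has {b, e, f}, leaving only a.
Day 4, shift 1: day 4 has {b, e, d, c, f} and shift 1 has {b, e, c, f}, leaving only a.
Day 1, shift 1: day 1 has {b, e} and shift 1 has {b, e, a, c, f}, leaving only d.
Day 1, shift 5: day 1 has {b, e, d} and shift 5 has {b, e, a, f}, leaving only c.
Day 5, shift 3: day 5 has {b, e, a, c} and shift 3 has {b, e, a, c, f}, leaving only d.
Day 5, shift 6: day 5 has {b, e, a, d, c} and shift 6 has {b, d, c}, leaving only f.
Day 1, shift 6: day 1 has {b, e, d, c} and shift 6 has {b, d, c, f}, leaving only a.
Day 1, shift 2: day 1 has {b, e, a, d, c} and shift 2 has {b, e, d, c}, leaving only f.
So day 1 reads: d f b e c a.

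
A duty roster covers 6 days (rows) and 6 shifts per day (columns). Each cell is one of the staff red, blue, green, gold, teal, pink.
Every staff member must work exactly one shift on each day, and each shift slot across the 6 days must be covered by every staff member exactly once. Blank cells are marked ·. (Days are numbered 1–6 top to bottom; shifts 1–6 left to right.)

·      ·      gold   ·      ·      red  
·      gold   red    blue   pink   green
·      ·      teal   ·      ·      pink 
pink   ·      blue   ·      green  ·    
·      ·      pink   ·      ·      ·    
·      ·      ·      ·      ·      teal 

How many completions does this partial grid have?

22

Day 1, shift 1: eliminating its day and shift leaves {blue, green, teal}.
Day 1, shift 2: eliminating its day and shift leaves {blue, green, teal, pink}.
Day 1, shift 4: eliminating its day and shift leaves {green, teal, pink}.
Day 1, shift 5: eliminating its day and shift leaves {blue, teal}.
Day 2, shift 1: eliminating its day and shift leaves {teal}.
Day 3, shift 1: eliminating its day and shift leaves {red, blue, green, gold}.
Day 3, shift 2: eliminating its day and shift leaves {red, blue, green}.
Day 3, shift 4: eliminating its day and shift leaves {red, green, gold}.
Day 3, shift 5: eliminating its day and shift leaves {red, blue, gold}.
Day 4, shift 2: eliminating its day and shift leaves {red, teal}.
Day 4, shift 4: eliminating its day and shift leaves {red, gold, teal}.
Day 4, shift 6: eliminating its day and shift leaves {gold}.
Day 5, shift 1: eliminating its day and shift leaves {red, blue, green, gold, teal}.
Day 5, shift 2: eliminating its day and shift leaves {red, blue, green, teal}.
Day 5, shift 4: eliminating its day and shift leaves {red, green, gold, teal}.
Day 5, shift 5: eliminating its day and shift leaves {red, blue, gold, teal}.
Day 5, shift 6: eliminating its day and shift leaves {blue, gold}.
Day 6, shift 1: eliminating its day and shift leaves {red, blue, green, gold}.
Day 6, shift 2: eliminating its day and shift leaves {red, blue, green, pink}.
Day 6, shift 3: eliminating its day and shift leaves {green}.
Day 6, shift 4: eliminating its day and shift leaves {red, green, gold, pink}.
Day 6, shift 5: eliminating its day and shift leaves {red, blue, gold}.
Enumerating the assignments across these blanks that avoid any day or shift repeat gives 22 completions.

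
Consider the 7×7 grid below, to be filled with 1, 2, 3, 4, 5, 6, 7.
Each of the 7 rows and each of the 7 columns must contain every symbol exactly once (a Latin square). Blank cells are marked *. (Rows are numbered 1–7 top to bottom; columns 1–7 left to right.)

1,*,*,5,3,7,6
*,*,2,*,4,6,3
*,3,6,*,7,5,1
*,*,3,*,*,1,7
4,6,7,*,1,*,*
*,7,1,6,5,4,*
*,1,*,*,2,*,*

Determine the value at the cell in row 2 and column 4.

Row 1, column 3: row 1 has {1, 3, 5, 6, 7} and column 3 has {1, 2, 3, 6, 7}, leaving only 4.
Row 1, column 2: row 1 has {1, 3, 4, 5, 6, 7} and column 2 has {1, 3, 6, 7}, leaving only 2.
Row 2, column 2: row 2 has {2, 3, 4, 6} and column 2 has {1, 2, 3, 6, 7}, leaving only 5.
Row 2, column 1: row 2 has {2, 3, 4, 5, 6} and column 1 has {1, 4}, leaving only 7.
Row 2 already has {2, 3, 4, 5, 6, 7} and column 4 already has {5, 6}, so row 2, column 4 must be 1.

1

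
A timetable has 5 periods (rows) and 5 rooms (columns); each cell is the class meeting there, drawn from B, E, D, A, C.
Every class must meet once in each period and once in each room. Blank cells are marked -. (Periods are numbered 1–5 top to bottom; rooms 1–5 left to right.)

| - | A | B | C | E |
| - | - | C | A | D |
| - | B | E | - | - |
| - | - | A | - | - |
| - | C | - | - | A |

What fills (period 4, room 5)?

Period 1, room 1: period 1 has {B, E, A, C} and room 1 has {}, leaving only D.
Period 2, room 2: period 2 has {D, A, C} and room 2 has {B, A, C}, leaving only E.
Period 2, room 1: period 2 has {E, D, A, C} and room 1 has {D}, leaving only B.
Period 3, room 4: period 3 has {B, E} and room 4 has {A, C}, leaving only D.
Period 3, room 5: period 3 has {B, E, D} and room 5 has {E, D, A}, leaving only C.
Period 4 already has {A} and room 5 already has {E, D, A, C}, so period 4, room 5 must be B.

B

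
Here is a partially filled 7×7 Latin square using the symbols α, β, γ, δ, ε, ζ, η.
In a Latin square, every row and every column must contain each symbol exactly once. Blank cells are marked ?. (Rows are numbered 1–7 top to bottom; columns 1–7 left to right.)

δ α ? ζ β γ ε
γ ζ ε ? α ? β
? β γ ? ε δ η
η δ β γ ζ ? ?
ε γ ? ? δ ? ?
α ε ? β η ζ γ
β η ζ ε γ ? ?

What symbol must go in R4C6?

Row 1, column 3: row 1 has {α, β, γ, δ, ε, ζ} and column 3 has {β, γ, ε, ζ}, leaving only η.
Row 2, column 6: row 2 has {α, β, γ, ε, ζ} and column 6 has {γ, δ, ζ}, leaving only η.
Row 2, column 4: row 2 has {α, β, γ, ε, ζ, η} and column 4 has {β, γ, ε, ζ}, leaving only δ.
Row 3, column 1: row 3 has {β, γ, δ, ε, η} and column 1 has {α, β, γ, δ, ε, η}, leaving only ζ.
Row 3, column 4: row 3 has {β, γ, δ, ε, ζ, η} and column 4 has {β, γ, δ, ε, ζ}, leaving only α.
Row 4, column 7: row 4 has {β, γ, δ, ζ, η} and column 7 has {β, γ, ε, η}, leaving only α.
Row 4 already has {α, β, γ, δ, ζ, η} and column 6 already has {γ, δ, ζ, η}, so row 4, column 6 must be ε.

ε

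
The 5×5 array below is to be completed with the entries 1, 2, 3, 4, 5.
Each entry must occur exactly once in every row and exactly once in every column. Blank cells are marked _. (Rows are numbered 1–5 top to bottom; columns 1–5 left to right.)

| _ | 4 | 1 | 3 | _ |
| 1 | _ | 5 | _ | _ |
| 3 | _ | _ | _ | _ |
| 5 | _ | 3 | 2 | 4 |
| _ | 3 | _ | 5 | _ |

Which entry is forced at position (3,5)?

2

Row 1, column 1: row 1 has {1, 3, 4} and column 1 has {1, 3, 5}, leaving only 2.
Row 1, column 5: row 1 has {1, 2, 3, 4} and column 5 has {4}, leaving only 5.
Row 2, column 2: row 2 has {1, 5} and column 2 has {3, 4}, leaving only 2.
Row 2, column 4: row 2 has {1, 2, 5} and column 4 has {2, 3, 5}, leaving only 4.
Row 2, column 5: row 2 has {1, 2, 4, 5} and column 5 has {4, 5}, leaving only 3.
Row 3, column 4: row 3 has {3} and column 4 has {2, 3, 4, 5}, leaving only 1.
Row 3 already has {1, 3} and column 5 already has {3, 4, 5}, so row 3, column 5 must be 2.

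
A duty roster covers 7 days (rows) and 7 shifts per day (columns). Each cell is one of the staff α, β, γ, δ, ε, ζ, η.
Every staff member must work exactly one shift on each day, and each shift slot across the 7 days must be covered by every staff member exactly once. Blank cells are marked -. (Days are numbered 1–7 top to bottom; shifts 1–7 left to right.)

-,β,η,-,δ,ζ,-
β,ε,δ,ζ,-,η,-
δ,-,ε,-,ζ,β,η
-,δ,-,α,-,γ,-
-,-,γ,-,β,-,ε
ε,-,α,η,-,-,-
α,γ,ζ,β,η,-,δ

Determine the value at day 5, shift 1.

Day 1, shift 1: day 1 has {β, δ, ζ, η} and shift 1 has {α, β, δ, ε}, leaving only γ.
Day 1, shift 4: day 1 has {β, γ, δ, ζ, η} and shift 4 has {α, β, ζ, η}, leaving only ε.
Day 1, shift 7: day 1 has {β, γ, δ, ε, ζ, η} and shift 7 has {δ, ε, η}, leaving only α.
Day 2, shift 7: day 2 has {β, δ, ε, ζ, η} and shift 7 has {α, δ, ε, η}, leaving only γ.
Day 2, shift 5: day 2 has {β, γ, δ, ε, ζ, η} and shift 5 has {β, δ, ζ, η}, leaving only α.
Day 3, shift 2: day 3 has {β, δ, ε, ζ, η} and shift 2 has {β, γ, δ, ε}, leaving only α.
Day 3, shift 4: day 3 has {α, β, δ, ε, ζ, η} and shift 4 has {α, β, ε, ζ, η}, leaving only γ.
Day 4, shift 3: day 4 has {α, γ, δ} and shift 3 has {α, γ, δ, ε, ζ, η}, leaving only β.
Day 4, shift 5: day 4 has {α, β, γ, δ} and shift 5 has {α, β, δ, ζ, η}, leaving only ε.
Day 4, shift 7: day 4 has {α, β, γ, δ, ε} and shift 7 has {α, γ, δ, ε, η}, leaving only ζ.
Day 4, shift 1: day 4 has {α, β, γ, δ, ε, ζ} and shift 1 has {α, β, γ, δ, ε}, leaving only η.
Day 5 already has {β, γ, ε} and shift 1 already has {α, β, γ, δ, ε, η}, so day 5, shift 1 must be ζ.

ζ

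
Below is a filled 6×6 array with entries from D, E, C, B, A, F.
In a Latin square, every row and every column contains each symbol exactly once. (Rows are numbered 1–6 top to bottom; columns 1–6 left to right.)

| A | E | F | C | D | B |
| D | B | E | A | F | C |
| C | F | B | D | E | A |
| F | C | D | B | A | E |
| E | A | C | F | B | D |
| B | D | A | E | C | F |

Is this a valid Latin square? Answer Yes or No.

Each row is a permutation of the 6 symbols, and so is each column.

Yes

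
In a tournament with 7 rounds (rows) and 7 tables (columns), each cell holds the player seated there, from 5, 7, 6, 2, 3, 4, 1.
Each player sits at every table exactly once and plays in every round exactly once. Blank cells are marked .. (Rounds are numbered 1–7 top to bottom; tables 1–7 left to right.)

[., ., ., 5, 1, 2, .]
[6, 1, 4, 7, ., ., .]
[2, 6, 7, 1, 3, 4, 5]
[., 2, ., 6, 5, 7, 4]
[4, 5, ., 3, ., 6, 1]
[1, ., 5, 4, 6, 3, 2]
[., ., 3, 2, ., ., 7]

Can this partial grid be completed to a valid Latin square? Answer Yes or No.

No

Round 1, table 3: round 1 has {5, 2, 1} and table 3 has {5, 7, 3, 4}, so it must be 6.
Round 1, table 7: round 1 has {5, 6, 2, 1} and table 7 has {5, 7, 2, 4, 1}, so it must be 3.
Now round 2, table 7: round 2 together with table 7 already contain {5, 7, 6, 2, 3, 4, 1} — every symbol — so nothing can go there. The grid has no valid completion.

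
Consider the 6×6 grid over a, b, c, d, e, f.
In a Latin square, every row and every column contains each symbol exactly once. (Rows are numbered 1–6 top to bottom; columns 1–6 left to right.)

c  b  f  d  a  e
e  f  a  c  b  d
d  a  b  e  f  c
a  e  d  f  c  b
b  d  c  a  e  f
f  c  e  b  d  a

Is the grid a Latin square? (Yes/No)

Yes

Each row is a permutation of the 6 symbols, and so is each column.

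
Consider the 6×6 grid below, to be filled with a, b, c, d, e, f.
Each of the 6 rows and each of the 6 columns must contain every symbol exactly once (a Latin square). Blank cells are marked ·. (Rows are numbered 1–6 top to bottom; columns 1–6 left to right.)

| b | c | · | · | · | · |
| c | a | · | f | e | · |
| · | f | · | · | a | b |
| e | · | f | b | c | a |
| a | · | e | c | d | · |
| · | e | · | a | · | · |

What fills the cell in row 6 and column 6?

c

Row 1, column 5: row 1 has {b, c} and column 5 has {a, c, d, e}, leaving only f.
Row 2, column 6: row 2 has {a, c, e, f} and column 6 has {a, b}, leaving only d.
Row 1, column 6: row 1 has {b, c, f} and column 6 has {a, b, d}, leaving only e.
Row 1, column 4: row 1 has {b, c, e, f} and column 4 has {a, b, c, f}, leaving only d.
Row 1, column 3: row 1 has {b, c, d, e, f} and column 3 has {e, f}, leaving only a.
Row 2, column 3: row 2 has {a, c, d, e, f} and column 3 has {a, e, f}, leaving only b.
Row 3, column 1: row 3 has {a, b, f} and column 1 has {a, b, c, e}, leaving only d.
Row 3, column 3: row 3 has {a, b, d, f} and column 3 has {a, b, e, f}, leaving only c.
Row 3, column 4: row 3 has {a, b, c, d, f} and column 4 has {a, b, c, d, f}, leaving only e.
Row 4, column 2: row 4 has {a, b, c, e, f} and column 2 has {a, c, e, f}, leaving only d.
Row 5, column 2: row 5 has {a, c, d, e} and column 2 has {a, c, d, e, f}, leaving only b.
Row 5, column 6: row 5 has {a, b, c, d, e} and column 6 has {a, b, d, e}, leaving only f.
Row 6 already has {a, e} and column 6 already has {a, b, d, e, f}, so row 6, column 6 must be c.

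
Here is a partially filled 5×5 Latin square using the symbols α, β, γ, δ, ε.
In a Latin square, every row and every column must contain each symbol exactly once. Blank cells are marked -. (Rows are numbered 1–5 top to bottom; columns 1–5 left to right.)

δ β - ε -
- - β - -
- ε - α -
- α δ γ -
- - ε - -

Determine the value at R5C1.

γ

Row 2, column 4: row 2 has {β} and column 4 has {α, γ, ε}, leaving only δ.
Row 2, column 2: row 2 has {β, δ} and column 2 has {α, β, ε}, leaving only γ.
Row 3, column 3: row 3 has {α, ε} and column 3 has {β, δ, ε}, leaving only γ.
Row 1, column 3: row 1 has {β, δ, ε} and column 3 has {β, γ, δ, ε}, leaving only α.
Row 1, column 5: row 1 has {α, β, δ, ε} and column 5 has {}, leaving only γ.
Row 3, column 1: row 3 has {α, γ, ε} and column 1 has {δ}, leaving only β.
Row 3, column 5: row 3 has {α, β, γ, ε} and column 5 has {γ}, leaving only δ.
Row 4, column 1: row 4 has {α, γ, δ} and column 1 has {β, δ}, leaving only ε.
Row 2, column 1: row 2 has {β, γ, δ} and column 1 has {β, δ, ε}, leaving only α.
Row 5 already has {ε} and column 1 already has {α, β, δ, ε}, so row 5, column 1 must be γ.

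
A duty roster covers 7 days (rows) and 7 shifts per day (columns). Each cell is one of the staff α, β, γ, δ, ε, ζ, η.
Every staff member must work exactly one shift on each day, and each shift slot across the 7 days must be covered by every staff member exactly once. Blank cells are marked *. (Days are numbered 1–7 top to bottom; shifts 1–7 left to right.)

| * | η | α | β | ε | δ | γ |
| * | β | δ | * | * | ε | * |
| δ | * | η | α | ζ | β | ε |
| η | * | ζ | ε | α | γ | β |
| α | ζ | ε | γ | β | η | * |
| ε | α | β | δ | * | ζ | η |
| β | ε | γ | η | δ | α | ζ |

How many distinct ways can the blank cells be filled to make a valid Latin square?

1

Day 1, shift 1: eliminating its day and shift leaves {ζ}.
Day 2, shift 1: eliminating its day and shift leaves {γ, ζ}.
Day 2, shift 4: eliminating its day and shift leaves {ζ}.
Day 2, shift 5: eliminating its day and shift leaves {γ, η}.
Day 2, shift 7: eliminating its day and shift leaves {α}.
Day 3, shift 2: eliminating its day and shift leaves {γ}.
Day 4, shift 2: eliminating its day and shift leaves {δ}.
Day 5, shift 7: eliminating its day and shift leaves {δ}.
Day 6, shift 5: eliminating its day and shift leaves {γ}.
Only one assignment across all blanks avoids any day or shift repeat, giving 1 completion.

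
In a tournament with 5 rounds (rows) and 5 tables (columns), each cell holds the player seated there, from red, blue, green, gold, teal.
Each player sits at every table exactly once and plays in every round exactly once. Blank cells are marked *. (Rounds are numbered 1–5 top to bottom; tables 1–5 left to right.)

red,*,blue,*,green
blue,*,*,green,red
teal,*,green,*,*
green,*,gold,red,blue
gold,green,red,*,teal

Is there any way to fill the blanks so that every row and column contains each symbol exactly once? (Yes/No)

Round 2, table 3: round 2 has {red, blue, green} and table 3 has {red, blue, green, gold}, so it must be teal.
Round 2, table 2: round 2 has {red, blue, green, teal} and table 2 has {green}, so it must be gold.
Round 1, table 2: round 1 has {red, blue, green} and table 2 has {green, gold}, so it must be teal.
Now round 4, table 2: round 4 together with table 2 already contain {red, blue, green, gold, teal} — every symbol — so nothing can go there. The grid has no valid completion.

No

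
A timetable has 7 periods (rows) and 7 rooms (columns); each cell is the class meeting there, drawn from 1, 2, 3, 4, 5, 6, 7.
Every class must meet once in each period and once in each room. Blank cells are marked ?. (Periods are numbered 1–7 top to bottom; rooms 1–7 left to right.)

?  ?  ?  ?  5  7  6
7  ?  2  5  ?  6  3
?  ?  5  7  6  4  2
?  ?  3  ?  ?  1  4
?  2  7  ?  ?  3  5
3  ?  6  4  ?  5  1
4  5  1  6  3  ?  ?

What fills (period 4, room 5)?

7

Period 1, room 3: period 1 has {5, 6, 7} and room 3 has {1, 2, 3, 5, 6, 7}, leaving only 4.
Period 3, room 1: period 3 has {2, 4, 5, 6, 7} and room 1 has {3, 4, 7}, leaving only 1.
Period 1, room 1: period 1 has {4, 5, 6, 7} and room 1 has {1, 3, 4, 7}, leaving only 2.
Period 3, room 2: period 3 has {1, 2, 4, 5, 6, 7} and room 2 has {2, 5}, leaving only 3.
Period 1, room 2: period 1 has {2, 4, 5, 6, 7} and room 2 has {2, 3, 5}, leaving only 1.
Period 1, room 4: period 1 has {1, 2, 4, 5, 6, 7} and room 4 has {4, 5, 6, 7}, leaving only 3.
Period 2, room 2: period 2 has {2, 3, 5, 6, 7} and room 2 has {1, 2, 3, 5}, leaving only 4.
Period 2, room 5: period 2 has {2, 3, 4, 5, 6, 7} and room 5 has {3, 5, 6}, leaving only 1.
Period 4, room 4: period 4 has {1, 3, 4} and room 4 has {3, 4, 5, 6, 7}, leaving only 2.
Period 4 already has {1, 2, 3, 4} and room 5 already has {1, 3, 5, 6}, so period 4, room 5 must be 7.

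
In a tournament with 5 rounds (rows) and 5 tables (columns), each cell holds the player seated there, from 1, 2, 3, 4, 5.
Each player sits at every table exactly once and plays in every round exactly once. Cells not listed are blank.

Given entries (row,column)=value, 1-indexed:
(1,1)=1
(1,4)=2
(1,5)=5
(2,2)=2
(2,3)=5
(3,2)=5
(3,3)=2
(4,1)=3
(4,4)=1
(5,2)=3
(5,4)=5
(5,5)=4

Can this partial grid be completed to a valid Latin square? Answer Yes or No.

Round 1, table 2: round 1 has {1, 2, 5} and table 2 has {2, 3, 5}, so it must be 4.
Now round 4, table 2: round 4 together with table 2 already contain {1, 2, 3, 4, 5} — every symbol — so nothing can go there. The grid has no valid completion.

No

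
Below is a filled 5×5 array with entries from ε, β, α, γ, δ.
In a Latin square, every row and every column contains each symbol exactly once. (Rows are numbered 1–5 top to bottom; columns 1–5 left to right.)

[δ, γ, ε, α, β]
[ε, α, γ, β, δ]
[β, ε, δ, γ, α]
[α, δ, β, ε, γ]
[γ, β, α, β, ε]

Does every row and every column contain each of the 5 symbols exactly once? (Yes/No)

Row 5 contains β twice (at columns 2 and 4), so it is not a permutation.

No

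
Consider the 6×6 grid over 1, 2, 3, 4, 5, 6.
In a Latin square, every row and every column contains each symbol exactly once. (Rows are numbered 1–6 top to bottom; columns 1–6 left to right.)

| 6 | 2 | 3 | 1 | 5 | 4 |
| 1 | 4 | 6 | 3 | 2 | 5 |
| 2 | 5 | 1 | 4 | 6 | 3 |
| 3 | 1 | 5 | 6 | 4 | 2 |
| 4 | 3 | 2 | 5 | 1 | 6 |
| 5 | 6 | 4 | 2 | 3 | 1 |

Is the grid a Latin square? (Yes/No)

Yes

Each row is a permutation of the 6 symbols, and so is each column.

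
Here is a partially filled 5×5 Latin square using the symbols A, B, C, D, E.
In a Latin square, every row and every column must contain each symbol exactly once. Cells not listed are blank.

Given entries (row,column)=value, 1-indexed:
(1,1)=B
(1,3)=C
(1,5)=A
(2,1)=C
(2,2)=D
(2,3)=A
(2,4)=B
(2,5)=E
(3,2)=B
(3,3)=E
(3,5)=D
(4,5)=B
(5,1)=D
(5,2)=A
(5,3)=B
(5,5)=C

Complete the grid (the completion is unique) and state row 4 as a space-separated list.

E C D A B

Row 4, column 3: row 4 has {B} and column 3 has {A, B, C, E}, leaving only D.
Row 1, column 2: row 1 has {A, B, C} and column 2 has {A, B, D}, leaving only E.
Row 4, column 2: row 4 has {B, D} and column 2 has {A, B, D, E}, leaving only C.
Row 1, column 4: row 1 has {A, B, C, E} and column 4 has {B}, leaving only D.
Row 3, column 1: row 3 has {B, D, E} and column 1 has {B, C, D}, leaving only A.
Row 4, column 1: row 4 has {B, C, D} and column 1 has {A, B, C, D}, leaving only E.
Row 4, column 4: row 4 has {B, C, D, E} and column 4 has {B, D}, leaving only A.
So row 4 reads: E C D A B.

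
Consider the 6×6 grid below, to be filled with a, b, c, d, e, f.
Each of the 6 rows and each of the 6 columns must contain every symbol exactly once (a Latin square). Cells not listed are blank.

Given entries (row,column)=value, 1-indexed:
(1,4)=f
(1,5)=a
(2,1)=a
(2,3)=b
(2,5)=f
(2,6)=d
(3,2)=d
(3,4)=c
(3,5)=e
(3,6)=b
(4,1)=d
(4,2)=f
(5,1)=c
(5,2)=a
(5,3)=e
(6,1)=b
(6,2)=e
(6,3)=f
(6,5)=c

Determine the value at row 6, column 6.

a

Row 6 already has {b, c, e, f} and column 6 already has {b, d}, so row 6, column 6 must be a.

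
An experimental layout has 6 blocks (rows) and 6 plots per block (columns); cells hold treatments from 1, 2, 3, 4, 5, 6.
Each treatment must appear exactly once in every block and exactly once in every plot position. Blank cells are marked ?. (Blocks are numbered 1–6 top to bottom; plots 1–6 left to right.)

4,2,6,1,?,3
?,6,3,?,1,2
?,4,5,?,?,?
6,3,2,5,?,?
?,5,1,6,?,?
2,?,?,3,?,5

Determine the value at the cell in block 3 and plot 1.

Block 1, plot 5: block 1 has {1, 2, 3, 4, 6} and plot 5 has {1}, leaving only 5.
Block 2, plot 1: block 2 has {1, 2, 3, 6} and plot 1 has {2, 4, 6}, leaving only 5.
Block 2, plot 4: block 2 has {1, 2, 3, 5, 6} and plot 4 has {1, 3, 5, 6}, leaving only 4.
Block 3, plot 4: block 3 has {4, 5} and plot 4 has {1, 3, 4, 5, 6}, leaving only 2.
Block 4, plot 5: block 4 has {2, 3, 5, 6} and plot 5 has {1, 5}, leaving only 4.
Block 4, plot 6: block 4 has {2, 3, 4, 5, 6} and plot 6 has {2, 3, 5}, leaving only 1.
Block 3, plot 6: block 3 has {2, 4, 5} and plot 6 has {1, 2, 3, 5}, leaving only 6.
Block 3, plot 5: block 3 has {2, 4, 5, 6} and plot 5 has {1, 4, 5}, leaving only 3.
Block 3 already has {2, 3, 4, 5, 6} and plot 1 already has {2, 4, 5, 6}, so block 3, plot 1 must be 1.

1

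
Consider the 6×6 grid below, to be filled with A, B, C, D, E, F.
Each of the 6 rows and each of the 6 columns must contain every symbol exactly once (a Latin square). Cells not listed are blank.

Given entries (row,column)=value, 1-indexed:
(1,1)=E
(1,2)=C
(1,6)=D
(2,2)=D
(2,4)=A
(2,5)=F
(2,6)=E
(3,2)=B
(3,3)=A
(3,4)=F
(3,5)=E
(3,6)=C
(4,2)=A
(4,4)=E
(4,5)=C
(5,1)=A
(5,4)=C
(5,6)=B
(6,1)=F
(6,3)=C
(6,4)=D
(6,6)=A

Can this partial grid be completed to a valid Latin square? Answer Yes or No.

No row or column among the givens repeats a symbol, and propagating forced cells runs into no contradiction.
One valid completion exists (for instance, E C F B A D / C D B A F E / D B A F E C / B A D E C F / A F E C D B / F E C D B A).

Yes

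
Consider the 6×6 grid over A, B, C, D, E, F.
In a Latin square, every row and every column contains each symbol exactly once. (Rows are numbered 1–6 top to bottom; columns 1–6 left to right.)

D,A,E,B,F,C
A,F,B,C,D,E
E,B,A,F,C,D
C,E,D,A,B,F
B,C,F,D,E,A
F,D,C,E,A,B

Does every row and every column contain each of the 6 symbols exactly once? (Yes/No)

Yes

Each row is a permutation of the 6 symbols, and so is each column.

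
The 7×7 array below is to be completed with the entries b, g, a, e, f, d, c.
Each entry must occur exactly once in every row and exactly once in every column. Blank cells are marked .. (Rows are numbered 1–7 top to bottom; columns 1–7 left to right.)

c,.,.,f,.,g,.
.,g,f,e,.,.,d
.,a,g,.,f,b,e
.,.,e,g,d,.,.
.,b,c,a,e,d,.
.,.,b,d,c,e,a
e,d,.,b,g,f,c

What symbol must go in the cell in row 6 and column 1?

g

Row 1, column 2: row 1 has {g, f, c} and column 2 has {b, g, a, d}, leaving only e.
Row 1, column 7: row 1 has {g, e, f, c} and column 7 has {a, e, d, c}, leaving only b.
Row 1, column 5: row 1 has {b, g, e, f, c} and column 5 has {g, e, f, d, c}, leaving only a.
Row 1, column 3: row 1 has {b, g, a, e, f, c} and column 3 has {b, g, e, f, c}, leaving only d.
Row 2, column 5: row 2 has {g, e, f, d} and column 5 has {g, a, e, f, d, c}, leaving only b.
Row 2, column 1: row 2 has {b, g, e, f, d} and column 1 has {e, c}, leaving only a.
Row 2, column 6: row 2 has {b, g, a, e, f, d} and column 6 has {b, g, e, f, d}, leaving only c.
Row 3, column 1: row 3 has {b, g, a, e, f} and column 1 has {a, e, c}, leaving only d.
Row 3, column 4: row 3 has {b, g, a, e, f, d} and column 4 has {b, g, a, e, f, d}, leaving only c.
Row 4, column 6: row 4 has {g, e, d} and column 6 has {b, g, e, f, d, c}, leaving only a.
Row 4, column 7: row 4 has {g, a, e, d} and column 7 has {b, a, e, d, c}, leaving only f.
Row 4, column 1: row 4 has {g, a, e, f, d} and column 1 has {a, e, d, c}, leaving only b.
Row 4, column 2: row 4 has {b, g, a, e, f, d} and column 2 has {b, g, a, e, d}, leaving only c.
Row 5, column 7: row 5 has {b, a, e, d, c} and column 7 has {b, a, e, f, d, c}, leaving only g.
Row 5, column 1: row 5 has {b, g, a, e, d, c} and column 1 has {b, a, e, d, c}, leaving only f.
Row 6 already has {b, a, e, d, c} and column 1 already has {b, a, e, f, d, c}, so row 6, column 1 must be g.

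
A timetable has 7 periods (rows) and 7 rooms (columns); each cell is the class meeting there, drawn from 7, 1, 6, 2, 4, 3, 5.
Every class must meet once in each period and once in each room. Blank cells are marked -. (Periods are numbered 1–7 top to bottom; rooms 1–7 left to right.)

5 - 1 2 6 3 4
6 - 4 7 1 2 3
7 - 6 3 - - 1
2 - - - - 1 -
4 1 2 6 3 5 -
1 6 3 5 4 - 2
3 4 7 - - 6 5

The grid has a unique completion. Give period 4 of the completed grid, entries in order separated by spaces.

2 3 5 4 7 1 6

Period 4, room 3: period 4 has {1, 2} and room 3 has {7, 1, 6, 2, 4, 3}, leaving only 5.
Period 4, room 4: period 4 has {1, 2, 5} and room 4 has {7, 6, 2, 3, 5}, leaving only 4.
Period 4, room 5: period 4 has {1, 2, 4, 5} and room 5 has {1, 6, 4, 3}, leaving only 7.
Period 4, room 2: period 4 has {7, 1, 2, 4, 5} and room 2 has {1, 6, 4}, leaving only 3.
Period 4, room 7: period 4 has {7, 1, 2, 4, 3, 5} and room 7 has {1, 2, 4, 3, 5}, leaving only 6.
So period 4 reads: 2 3 5 4 7 1 6.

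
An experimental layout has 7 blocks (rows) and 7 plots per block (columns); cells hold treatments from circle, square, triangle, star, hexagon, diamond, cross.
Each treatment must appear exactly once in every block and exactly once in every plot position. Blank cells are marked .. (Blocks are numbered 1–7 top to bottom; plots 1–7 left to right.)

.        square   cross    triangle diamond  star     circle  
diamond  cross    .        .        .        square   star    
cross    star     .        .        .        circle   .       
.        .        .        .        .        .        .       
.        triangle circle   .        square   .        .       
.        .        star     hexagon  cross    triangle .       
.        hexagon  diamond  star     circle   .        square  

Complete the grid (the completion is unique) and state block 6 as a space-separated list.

Block 6, plot 7: block 6 has {triangle, star, hexagon, cross} and plot 7 has {circle, square, star}, leaving only diamond.
Block 6, plot 2: block 6 has {triangle, star, hexagon, diamond, cross} and plot 2 has {square, triangle, star, hexagon, cross}, leaving only circle.
Block 6, plot 1: block 6 has {circle, triangle, star, hexagon, diamond, cross} and plot 1 has {diamond, cross}, leaving only square.
So block 6 reads: square circle star hexagon cross triangle diamond.

square circle star hexagon cross triangle diamond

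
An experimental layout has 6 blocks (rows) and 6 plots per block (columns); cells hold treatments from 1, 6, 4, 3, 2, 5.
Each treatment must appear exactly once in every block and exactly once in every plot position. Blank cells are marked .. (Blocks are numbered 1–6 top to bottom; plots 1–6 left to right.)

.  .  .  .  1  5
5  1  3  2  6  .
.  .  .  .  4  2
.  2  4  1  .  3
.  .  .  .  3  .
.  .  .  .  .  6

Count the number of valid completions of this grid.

20

Block 1, plot 1: eliminating its block and plot leaves {6, 4, 3, 2}.
Block 1, plot 2: eliminating its block and plot leaves {6, 4, 3}.
Block 1, plot 3: eliminating its block and plot leaves {6, 2}.
Block 1, plot 4: eliminating its block and plot leaves {6, 4, 3}.
Block 2, plot 6: eliminating its block and plot leaves {4}.
Block 3, plot 1: eliminating its block and plot leaves {1, 6, 3}.
Block 3, plot 2: eliminating its block and plot leaves {6, 3, 5}.
Block 3, plot 3: eliminating its block and plot leaves {1, 6, 5}.
Block 3, plot 4: eliminating its block and plot leaves {6, 3, 5}.
Block 4, plot 1: eliminating its block and plot leaves {6}.
Block 4, plot 5: eliminating its block and plot leaves {5}.
Block 5, plot 1: eliminating its block and plot leaves {1, 6, 4, 2}.
Block 5, plot 2: eliminating its block and plot leaves {6, 4, 5}.
Block 5, plot 3: eliminating its block and plot leaves {1, 6, 2, 5}.
Block 5, plot 4: eliminating its block and plot leaves {6, 4, 5}.
Block 5, plot 6: eliminating its block and plot leaves {1, 4}.
Block 6, plot 1: eliminating its block and plot leaves {1, 4, 3, 2}.
Block 6, plot 2: eliminating its block and plot leaves {4, 3, 5}.
Block 6, plot 3: eliminating its block and plot leaves {1, 2, 5}.
Block 6, plot 4: eliminating its block and plot leaves {4, 3, 5}.
Block 6, plot 5: eliminating its block and plot leaves {2, 5}.
Enumerating the assignments across these blanks that avoid any block or plot repeat gives 20 completions.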